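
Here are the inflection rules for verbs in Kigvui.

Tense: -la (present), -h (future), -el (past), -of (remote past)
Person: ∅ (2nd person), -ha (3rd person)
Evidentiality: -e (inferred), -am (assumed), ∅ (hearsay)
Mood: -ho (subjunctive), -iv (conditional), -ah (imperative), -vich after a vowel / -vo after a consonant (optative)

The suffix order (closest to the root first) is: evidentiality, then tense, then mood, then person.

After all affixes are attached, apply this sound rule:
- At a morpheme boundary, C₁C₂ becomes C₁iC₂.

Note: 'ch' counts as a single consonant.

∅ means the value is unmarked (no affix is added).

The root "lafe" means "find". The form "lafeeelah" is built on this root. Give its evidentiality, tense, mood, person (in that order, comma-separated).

Segment: lafe-e-el-ah.
evidentiality: -e → inferred.
tense: -el → past.
mood: -ah → imperative.
person: ∅ → 2nd person.

inferred, past, imperative, 2nd person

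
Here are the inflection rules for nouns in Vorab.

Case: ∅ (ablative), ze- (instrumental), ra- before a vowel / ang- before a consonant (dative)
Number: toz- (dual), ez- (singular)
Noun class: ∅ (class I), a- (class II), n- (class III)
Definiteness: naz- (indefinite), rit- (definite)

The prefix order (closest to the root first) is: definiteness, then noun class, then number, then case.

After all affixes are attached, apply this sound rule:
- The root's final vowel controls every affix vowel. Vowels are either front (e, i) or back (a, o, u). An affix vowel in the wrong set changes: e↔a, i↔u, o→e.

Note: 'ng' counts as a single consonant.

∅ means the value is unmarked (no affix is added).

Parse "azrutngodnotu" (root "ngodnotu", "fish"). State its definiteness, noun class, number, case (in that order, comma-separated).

Segment: ez-rit-ngodnotu.
definiteness: rit- → definite.
noun class: ∅ → class I.
number: ez- → singular.
case: ∅ → ablative.

definite, class I, singular, ablative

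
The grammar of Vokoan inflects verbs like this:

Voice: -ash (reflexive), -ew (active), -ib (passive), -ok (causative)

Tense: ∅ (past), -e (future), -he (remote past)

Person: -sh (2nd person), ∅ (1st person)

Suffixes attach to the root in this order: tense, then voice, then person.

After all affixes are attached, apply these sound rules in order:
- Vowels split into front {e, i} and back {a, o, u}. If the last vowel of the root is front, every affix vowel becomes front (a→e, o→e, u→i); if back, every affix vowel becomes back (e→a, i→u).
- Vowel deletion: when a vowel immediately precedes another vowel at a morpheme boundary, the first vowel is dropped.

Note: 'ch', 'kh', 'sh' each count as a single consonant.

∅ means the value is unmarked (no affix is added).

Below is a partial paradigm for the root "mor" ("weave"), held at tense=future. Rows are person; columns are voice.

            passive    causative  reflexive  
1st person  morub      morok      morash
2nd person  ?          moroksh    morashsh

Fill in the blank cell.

Attach tense future -e → more.
Attach voice passive -ib → moreib.
Attach person 2nd person -sh → moreibsh.
Apply vowel harmony: moreibsh → moraubsh.
Apply vowel deletion: moraubsh → morubsh.

morubsh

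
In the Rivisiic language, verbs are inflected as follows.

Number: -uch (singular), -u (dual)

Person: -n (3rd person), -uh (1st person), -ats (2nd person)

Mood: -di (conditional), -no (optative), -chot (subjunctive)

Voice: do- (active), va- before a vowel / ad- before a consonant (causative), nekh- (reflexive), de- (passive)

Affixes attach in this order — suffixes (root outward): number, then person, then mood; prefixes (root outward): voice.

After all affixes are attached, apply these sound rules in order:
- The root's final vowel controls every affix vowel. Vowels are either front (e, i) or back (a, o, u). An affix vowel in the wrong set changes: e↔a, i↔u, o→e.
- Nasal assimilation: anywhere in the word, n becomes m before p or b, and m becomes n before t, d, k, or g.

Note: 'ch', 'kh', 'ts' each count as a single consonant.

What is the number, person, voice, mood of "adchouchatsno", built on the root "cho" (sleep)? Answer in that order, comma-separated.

Segment: ad-cho-uch-ats-no.
number: -uch → singular.
person: -ats → 2nd person.
voice: va/ad- → causative.
mood: -no → optative.

singular, 2nd person, causative, optative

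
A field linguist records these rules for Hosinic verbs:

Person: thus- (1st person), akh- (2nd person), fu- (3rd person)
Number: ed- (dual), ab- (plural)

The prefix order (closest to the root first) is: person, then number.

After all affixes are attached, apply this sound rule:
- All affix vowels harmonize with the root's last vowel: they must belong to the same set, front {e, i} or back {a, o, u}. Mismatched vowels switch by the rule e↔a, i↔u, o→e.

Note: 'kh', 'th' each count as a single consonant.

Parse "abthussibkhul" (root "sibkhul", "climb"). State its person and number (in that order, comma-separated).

Segment: ab-thus-sibkhul.
person: thus- → 1st person.
number: ab- → plural.

1st person, plural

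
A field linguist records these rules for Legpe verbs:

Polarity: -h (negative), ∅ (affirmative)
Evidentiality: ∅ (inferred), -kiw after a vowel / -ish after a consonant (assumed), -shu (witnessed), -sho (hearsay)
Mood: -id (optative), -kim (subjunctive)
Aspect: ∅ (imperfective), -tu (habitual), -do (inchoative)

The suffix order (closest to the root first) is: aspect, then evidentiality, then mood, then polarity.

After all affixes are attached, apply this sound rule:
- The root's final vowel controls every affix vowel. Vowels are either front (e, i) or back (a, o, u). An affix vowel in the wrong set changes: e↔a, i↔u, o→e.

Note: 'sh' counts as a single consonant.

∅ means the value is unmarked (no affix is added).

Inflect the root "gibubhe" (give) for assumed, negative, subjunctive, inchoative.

Attach aspect inchoative -do → gibubhedo.
Attach evidentiality assumed -kiw (after vowel 'o') → gibubhedokiw.
Attach mood subjunctive -kim → gibubhedokiwkim.
Attach polarity negative -h → gibubhedokiwkimh.
Apply vowel harmony: gibubhedokiwkimh → gibubhedekiwkimh.

gibubhedekiwkimh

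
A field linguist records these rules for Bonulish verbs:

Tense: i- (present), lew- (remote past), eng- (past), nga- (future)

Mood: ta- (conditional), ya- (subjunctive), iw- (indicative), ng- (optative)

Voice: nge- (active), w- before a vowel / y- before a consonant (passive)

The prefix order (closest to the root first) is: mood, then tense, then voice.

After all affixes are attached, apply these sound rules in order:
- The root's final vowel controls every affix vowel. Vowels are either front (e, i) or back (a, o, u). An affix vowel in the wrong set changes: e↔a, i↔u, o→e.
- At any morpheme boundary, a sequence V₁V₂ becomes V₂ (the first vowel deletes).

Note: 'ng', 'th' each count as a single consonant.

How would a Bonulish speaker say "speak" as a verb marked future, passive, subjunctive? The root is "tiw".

Attach mood subjunctive ya- → yatiw.
Attach tense future nga- → ngayatiw.
Attach voice passive y- (before consonant 'ng') → yngayatiw.
Apply vowel harmony: yngayatiw → yngeyetiw.
Vowel deletion: no change.

yngeyetiw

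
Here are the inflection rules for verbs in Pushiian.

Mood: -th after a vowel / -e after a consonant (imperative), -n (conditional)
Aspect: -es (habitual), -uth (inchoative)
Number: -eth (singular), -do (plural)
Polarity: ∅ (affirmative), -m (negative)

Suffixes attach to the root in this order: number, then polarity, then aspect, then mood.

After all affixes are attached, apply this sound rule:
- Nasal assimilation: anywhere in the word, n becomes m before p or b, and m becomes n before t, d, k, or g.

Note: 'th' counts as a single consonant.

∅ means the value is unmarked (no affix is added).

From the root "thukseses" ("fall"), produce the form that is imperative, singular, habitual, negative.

Attach number singular -eth → thukseseseth.
Attach polarity negative -m → thuksesesethm.
Attach aspect habitual -es → thuksesesethmes.
Attach mood imperative -e (after consonant 's') → thuksesesethmese.
Nasal assimilation: no change.

thuksesesethmese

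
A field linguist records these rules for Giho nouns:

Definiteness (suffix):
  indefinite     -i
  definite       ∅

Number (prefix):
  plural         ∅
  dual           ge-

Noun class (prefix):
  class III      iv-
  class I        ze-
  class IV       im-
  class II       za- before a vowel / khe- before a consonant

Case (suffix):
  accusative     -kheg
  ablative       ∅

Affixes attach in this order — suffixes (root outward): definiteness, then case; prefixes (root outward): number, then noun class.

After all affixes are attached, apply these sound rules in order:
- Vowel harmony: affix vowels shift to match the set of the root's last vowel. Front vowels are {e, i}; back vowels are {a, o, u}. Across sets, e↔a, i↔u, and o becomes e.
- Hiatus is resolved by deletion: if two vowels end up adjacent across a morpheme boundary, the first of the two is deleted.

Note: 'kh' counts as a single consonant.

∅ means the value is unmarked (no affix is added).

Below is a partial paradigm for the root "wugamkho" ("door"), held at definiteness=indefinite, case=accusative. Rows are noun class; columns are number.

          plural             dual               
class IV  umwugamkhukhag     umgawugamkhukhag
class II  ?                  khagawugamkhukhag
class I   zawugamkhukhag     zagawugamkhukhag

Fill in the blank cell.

number = plural: zero marking, form stays wugamkho.
Attach noun class class II khe- (before consonant 'w') → khewugamkho.
Attach definiteness indefinite -i → khewugamkhoi.
Attach case accusative -kheg → khewugamkhoikheg.
Apply vowel harmony: khewugamkhoikheg → khawugamkhoukhag.
Apply vowel deletion: khawugamkhoukhag → khawugamkhukhag.

khawugamkhukhag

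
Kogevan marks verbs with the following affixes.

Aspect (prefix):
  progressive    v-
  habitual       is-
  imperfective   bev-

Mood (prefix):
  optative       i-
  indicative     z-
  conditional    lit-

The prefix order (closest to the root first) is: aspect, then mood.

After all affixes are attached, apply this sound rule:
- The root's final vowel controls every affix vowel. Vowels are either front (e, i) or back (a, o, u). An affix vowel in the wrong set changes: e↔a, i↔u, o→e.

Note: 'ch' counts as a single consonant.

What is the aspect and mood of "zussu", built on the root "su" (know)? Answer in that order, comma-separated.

Segment: z-is-su.
aspect: is- → habitual.
mood: z- → indicative.

habitual, indicative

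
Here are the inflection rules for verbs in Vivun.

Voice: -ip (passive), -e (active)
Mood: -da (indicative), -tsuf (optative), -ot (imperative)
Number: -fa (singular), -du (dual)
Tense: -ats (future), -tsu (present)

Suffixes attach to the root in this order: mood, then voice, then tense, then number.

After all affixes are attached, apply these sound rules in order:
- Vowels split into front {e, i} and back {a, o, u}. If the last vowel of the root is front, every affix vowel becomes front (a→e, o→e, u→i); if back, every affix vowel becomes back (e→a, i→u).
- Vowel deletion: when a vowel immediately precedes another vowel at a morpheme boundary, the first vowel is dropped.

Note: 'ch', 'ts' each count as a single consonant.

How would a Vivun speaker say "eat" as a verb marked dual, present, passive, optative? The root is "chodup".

Attach mood optative -tsuf → choduptsuf.
Attach voice passive -ip → choduptsufip.
Attach tense present -tsu → choduptsufiptsu.
Attach number dual -du → choduptsufiptsudu.
Apply vowel harmony: choduptsufiptsudu → choduptsufuptsudu.
Vowel deletion: no change.

choduptsufuptsudu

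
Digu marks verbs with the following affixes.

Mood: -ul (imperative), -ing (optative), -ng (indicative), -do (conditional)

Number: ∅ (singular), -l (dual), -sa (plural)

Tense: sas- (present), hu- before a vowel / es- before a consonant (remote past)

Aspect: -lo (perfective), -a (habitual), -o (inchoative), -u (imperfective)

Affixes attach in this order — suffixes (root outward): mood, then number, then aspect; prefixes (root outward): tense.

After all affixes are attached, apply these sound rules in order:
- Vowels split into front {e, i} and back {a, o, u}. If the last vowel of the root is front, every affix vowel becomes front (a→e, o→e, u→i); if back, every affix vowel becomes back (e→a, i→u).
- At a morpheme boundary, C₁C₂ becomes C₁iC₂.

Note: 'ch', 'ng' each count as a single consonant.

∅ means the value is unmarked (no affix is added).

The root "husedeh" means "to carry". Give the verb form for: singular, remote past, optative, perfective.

esihusedehingile

Attach mood optative -ing → husedehing.
number = singular: zero marking, form stays husedehing.
Attach tense remote past es- (before consonant 'h') → eshusedehing.
Attach aspect perfective -lo → eshusedehinglo.
Apply vowel harmony: eshusedehinglo → eshusedehingle.
Apply epenthesis: eshusedehingle → esihusedehingile.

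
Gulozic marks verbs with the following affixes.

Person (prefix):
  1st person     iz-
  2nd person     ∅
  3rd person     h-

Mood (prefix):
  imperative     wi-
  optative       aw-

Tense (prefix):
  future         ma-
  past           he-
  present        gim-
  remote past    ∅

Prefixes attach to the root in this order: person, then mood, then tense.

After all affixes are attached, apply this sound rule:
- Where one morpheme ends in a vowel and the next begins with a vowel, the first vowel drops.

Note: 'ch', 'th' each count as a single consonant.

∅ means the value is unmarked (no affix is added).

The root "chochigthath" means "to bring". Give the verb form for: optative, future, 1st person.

Attach person 1st person iz- → izchochigthath.
Attach mood optative aw- → awizchochigthath.
Attach tense future ma- → maawizchochigthath.
Apply vowel deletion: maawizchochigthath → mawizchochigthath.

mawizchochigthath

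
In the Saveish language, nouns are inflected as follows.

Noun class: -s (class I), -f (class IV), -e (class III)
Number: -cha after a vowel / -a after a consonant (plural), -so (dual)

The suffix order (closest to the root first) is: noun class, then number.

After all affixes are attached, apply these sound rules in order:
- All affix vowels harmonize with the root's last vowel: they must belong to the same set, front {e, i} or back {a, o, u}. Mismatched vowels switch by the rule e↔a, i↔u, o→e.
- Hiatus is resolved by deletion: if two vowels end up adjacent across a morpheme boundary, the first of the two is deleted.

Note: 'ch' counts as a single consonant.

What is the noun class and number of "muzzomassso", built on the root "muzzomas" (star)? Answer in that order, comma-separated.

Segment: muzzomas-s-so.
noun class: -s → class I.
number: -so → dual.

class I, dual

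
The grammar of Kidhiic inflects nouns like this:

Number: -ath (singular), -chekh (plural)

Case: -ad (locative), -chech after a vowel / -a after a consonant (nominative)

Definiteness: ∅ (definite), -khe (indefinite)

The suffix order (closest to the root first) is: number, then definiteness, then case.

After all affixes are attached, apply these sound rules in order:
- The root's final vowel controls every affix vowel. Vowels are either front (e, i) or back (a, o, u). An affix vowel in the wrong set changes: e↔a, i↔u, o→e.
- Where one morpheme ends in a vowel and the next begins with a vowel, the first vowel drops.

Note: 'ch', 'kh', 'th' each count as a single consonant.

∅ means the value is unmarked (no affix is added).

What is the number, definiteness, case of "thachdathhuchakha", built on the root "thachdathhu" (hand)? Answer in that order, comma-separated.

plural, definite, nominative

Segment: thachdathhu-chekh-a.
number: -chekh → plural.
definiteness: ∅ → definite.
case: -chech/a → nominative.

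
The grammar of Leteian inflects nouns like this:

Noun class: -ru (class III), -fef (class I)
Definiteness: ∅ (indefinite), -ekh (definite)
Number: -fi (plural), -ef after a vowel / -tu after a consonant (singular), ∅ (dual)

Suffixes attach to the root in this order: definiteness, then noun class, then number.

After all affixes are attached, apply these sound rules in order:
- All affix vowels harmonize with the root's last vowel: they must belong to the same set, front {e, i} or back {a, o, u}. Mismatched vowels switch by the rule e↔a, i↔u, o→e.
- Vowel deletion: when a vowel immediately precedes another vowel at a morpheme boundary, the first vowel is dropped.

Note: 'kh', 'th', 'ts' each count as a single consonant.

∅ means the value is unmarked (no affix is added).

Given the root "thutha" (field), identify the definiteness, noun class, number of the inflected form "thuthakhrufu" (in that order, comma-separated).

Segment: thutha-ekh-ru-fi.
definiteness: -ekh → definite.
noun class: -ru → class III.
number: -fi → plural.

definite, class III, plural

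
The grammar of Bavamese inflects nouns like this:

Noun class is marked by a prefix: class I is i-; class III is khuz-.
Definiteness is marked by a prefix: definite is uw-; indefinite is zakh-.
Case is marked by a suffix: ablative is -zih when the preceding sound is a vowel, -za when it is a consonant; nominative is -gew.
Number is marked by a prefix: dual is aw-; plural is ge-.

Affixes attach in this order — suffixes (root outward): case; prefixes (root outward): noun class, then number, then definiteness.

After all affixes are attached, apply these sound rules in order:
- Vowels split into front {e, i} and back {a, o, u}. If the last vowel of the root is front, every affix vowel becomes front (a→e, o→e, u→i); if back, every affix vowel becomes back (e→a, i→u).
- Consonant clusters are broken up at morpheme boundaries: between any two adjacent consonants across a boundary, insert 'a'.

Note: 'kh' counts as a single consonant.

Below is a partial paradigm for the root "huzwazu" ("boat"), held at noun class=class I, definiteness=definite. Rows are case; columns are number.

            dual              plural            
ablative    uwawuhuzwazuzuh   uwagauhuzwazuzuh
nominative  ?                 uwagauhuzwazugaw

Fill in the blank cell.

uwawuhuzwazugaw

Attach noun class class I i- → ihuzwazu.
Attach number dual aw- → awihuzwazu.
Attach definiteness definite uw- → uwawihuzwazu.
Attach case nominative -gew → uwawihuzwazugew.
Apply vowel harmony: uwawihuzwazugew → uwawuhuzwazugaw.
Epenthesis: no change.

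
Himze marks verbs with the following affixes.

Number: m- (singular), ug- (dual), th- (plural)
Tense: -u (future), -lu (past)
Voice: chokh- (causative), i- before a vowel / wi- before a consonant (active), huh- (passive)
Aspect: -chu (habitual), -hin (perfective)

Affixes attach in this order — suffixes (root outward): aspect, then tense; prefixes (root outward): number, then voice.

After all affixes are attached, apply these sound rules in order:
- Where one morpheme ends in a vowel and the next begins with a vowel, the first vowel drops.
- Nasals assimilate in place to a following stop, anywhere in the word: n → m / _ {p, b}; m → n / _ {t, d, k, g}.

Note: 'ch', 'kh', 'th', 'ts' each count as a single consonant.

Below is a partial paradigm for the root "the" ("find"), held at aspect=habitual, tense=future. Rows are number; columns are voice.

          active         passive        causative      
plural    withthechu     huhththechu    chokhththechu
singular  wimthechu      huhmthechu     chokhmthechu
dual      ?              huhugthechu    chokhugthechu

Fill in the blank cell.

Attach number dual ug- → ugthe.
Attach aspect habitual -chu → ugthechu.
Attach tense future -u → ugthechuu.
Attach voice active i- (before vowel 'u') → iugthechuu.
Apply vowel deletion: iugthechuu → ugthechu.
Nasal assimilation: no change.

ugthechu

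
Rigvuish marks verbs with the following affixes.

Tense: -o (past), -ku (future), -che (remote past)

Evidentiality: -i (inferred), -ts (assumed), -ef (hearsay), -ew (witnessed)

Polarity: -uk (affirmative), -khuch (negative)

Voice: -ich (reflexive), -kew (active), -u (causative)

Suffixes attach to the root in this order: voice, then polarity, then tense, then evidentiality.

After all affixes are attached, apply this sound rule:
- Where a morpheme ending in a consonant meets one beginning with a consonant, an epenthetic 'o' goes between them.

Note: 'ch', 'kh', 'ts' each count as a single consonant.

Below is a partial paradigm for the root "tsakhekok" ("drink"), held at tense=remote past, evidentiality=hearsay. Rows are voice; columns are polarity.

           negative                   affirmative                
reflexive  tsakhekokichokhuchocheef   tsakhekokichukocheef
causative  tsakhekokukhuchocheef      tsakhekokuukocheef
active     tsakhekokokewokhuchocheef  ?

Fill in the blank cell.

tsakhekokokewukocheef

Attach voice active -kew → tsakhekokkew.
Attach polarity affirmative -uk → tsakhekokkewuk.
Attach tense remote past -che → tsakhekokkewukche.
Attach evidentiality hearsay -ef → tsakhekokkewukcheef.
Apply epenthesis: tsakhekokkewukcheef → tsakhekokokewukocheef.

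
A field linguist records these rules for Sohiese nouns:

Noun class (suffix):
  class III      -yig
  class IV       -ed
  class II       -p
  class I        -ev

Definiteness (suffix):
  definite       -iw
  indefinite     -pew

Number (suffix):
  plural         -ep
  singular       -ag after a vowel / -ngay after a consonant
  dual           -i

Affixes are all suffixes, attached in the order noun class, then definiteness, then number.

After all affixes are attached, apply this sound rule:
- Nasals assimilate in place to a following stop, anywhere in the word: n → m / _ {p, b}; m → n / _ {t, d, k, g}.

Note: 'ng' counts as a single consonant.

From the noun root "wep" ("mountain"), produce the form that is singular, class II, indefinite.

wepppewngay

Attach noun class class II -p → wepp.
Attach definiteness indefinite -pew → wepppew.
Attach number singular -ngay (after consonant 'w') → wepppewngay.
Nasal assimilation: no change.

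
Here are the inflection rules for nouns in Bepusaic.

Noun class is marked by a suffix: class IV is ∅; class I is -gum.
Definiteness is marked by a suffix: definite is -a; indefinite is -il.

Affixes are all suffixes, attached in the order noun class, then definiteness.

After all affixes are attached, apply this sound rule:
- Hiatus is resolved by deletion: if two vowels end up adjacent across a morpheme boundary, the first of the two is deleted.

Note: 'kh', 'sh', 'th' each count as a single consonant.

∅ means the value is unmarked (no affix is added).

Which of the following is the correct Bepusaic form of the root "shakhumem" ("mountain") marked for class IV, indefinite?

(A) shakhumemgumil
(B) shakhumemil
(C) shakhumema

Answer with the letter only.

noun class = class IV: zero marking, form stays shakhumem.
Attach definiteness indefinite -il → shakhumemil.
Vowel deletion: no change.
So the correct form is shakhumemil, option (B).
(A) shakhumemgumil is wrong: it uses class I instead of class IV for noun class.
(C) shakhumema is wrong: it uses definite instead of indefinite for definiteness.

B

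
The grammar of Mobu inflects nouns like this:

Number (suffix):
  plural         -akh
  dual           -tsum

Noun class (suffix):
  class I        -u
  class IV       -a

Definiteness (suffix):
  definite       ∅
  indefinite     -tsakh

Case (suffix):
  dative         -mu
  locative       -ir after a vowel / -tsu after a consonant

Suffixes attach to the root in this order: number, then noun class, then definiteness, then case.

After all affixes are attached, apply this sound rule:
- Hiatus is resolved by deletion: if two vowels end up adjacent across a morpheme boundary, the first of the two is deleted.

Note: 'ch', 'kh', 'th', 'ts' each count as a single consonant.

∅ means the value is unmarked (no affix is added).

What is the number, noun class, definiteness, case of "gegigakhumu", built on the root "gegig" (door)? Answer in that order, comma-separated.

plural, class I, definite, dative

Segment: gegig-akh-u-mu.
number: -akh → plural.
noun class: -u → class I.
definiteness: ∅ → definite.
case: -mu → dative.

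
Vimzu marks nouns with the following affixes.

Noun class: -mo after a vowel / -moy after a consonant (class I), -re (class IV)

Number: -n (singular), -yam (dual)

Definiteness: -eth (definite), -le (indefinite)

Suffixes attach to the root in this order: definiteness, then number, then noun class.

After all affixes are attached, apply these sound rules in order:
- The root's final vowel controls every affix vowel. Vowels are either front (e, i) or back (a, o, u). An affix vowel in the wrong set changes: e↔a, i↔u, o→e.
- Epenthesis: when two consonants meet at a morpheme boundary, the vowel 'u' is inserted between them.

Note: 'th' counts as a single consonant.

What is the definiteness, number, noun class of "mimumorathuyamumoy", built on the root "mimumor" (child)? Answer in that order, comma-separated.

Segment: mimumor-eth-yam-moy.
definiteness: -eth → definite.
number: -yam → dual.
noun class: -mo/moy → class I.

definite, dual, class I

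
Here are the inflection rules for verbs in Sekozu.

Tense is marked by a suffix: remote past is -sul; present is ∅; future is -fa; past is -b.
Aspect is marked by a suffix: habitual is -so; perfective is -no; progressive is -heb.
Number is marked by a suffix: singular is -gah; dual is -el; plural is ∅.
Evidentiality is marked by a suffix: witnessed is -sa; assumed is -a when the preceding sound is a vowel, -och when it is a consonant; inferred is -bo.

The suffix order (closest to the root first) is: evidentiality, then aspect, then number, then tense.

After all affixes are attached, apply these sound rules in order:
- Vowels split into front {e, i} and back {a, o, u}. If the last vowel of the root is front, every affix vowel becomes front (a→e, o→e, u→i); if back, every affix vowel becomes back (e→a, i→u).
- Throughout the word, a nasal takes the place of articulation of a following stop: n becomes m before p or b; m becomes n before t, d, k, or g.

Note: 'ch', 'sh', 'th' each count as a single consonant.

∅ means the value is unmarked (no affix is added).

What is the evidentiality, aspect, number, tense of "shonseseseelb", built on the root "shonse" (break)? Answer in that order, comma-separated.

Segment: shonse-sa-so-el-b.
evidentiality: -sa → witnessed.
aspect: -so → habitual.
number: -el → dual.
tense: -b → past.

witnessed, habitual, dual, past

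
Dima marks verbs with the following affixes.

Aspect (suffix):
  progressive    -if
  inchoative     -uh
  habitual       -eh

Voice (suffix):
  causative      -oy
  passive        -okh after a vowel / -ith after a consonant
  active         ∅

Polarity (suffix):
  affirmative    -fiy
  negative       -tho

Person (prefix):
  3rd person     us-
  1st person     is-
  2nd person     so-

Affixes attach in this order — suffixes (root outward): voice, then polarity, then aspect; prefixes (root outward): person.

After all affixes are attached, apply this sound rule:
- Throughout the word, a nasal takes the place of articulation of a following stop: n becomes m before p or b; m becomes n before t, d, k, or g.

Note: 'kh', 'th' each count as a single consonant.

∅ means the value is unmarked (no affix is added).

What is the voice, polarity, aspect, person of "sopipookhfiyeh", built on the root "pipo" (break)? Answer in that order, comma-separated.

passive, affirmative, habitual, 2nd person

Segment: so-pipo-okh-fiy-eh.
voice: -okh/ith → passive.
polarity: -fiy → affirmative.
aspect: -eh → habitual.
person: so- → 2nd person.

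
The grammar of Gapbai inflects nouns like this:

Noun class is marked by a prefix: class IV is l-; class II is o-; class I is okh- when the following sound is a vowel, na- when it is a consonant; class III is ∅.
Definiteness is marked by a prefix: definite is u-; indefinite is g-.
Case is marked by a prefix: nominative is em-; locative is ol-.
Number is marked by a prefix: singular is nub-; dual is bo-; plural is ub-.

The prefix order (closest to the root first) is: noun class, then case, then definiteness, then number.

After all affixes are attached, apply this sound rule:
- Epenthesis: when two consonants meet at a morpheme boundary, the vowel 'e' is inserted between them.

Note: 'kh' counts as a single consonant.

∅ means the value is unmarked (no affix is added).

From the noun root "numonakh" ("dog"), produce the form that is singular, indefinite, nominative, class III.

nubegemenumonakh

noun class = class III: zero marking, form stays numonakh.
Attach case nominative em- → emnumonakh.
Attach definiteness indefinite g- → gemnumonakh.
Attach number singular nub- → nubgemnumonakh.
Apply epenthesis: nubgemnumonakh → nubegemenumonakh.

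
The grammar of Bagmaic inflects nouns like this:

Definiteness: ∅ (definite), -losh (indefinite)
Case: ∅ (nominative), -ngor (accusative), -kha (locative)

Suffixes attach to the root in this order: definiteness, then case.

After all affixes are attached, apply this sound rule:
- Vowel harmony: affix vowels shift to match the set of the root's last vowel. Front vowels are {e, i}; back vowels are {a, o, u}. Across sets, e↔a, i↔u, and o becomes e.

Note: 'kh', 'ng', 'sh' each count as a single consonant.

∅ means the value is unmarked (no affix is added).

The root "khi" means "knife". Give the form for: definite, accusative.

definiteness = definite: zero marking, form stays khi.
Attach case accusative -ngor → khingor.
Apply vowel harmony: khingor → khinger.

khinger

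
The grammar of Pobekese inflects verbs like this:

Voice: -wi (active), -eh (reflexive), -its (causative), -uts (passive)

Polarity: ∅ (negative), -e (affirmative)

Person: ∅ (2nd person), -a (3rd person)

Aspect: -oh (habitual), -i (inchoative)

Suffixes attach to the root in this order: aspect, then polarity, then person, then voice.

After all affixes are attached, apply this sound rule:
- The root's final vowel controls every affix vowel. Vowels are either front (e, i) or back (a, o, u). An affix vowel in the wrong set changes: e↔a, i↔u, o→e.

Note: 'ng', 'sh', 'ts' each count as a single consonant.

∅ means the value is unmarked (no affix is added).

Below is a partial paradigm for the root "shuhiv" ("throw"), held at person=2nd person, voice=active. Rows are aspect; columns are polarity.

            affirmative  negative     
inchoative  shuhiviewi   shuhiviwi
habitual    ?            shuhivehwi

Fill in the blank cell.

shuhivehewi

Attach aspect habitual -oh → shuhivoh.
Attach polarity affirmative -e → shuhivohe.
person = 2nd person: zero marking, form stays shuhivohe.
Attach voice active -wi → shuhivohewi.
Apply vowel harmony: shuhivohewi → shuhivehewi.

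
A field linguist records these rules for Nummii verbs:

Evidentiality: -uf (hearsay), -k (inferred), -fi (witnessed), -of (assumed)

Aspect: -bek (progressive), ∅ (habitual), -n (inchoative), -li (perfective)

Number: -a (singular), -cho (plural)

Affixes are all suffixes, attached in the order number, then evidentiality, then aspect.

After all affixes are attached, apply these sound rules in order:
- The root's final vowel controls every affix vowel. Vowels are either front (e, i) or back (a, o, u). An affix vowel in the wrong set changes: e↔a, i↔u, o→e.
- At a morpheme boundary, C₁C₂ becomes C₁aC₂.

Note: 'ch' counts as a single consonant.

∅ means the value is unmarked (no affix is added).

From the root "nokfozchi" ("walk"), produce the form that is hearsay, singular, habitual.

Attach number singular -a → nokfozchia.
Attach evidentiality hearsay -uf → nokfozchiauf.
aspect = habitual: zero marking, form stays nokfozchiauf.
Apply vowel harmony: nokfozchiauf → nokfozchieif.
Epenthesis: no change.

nokfozchieif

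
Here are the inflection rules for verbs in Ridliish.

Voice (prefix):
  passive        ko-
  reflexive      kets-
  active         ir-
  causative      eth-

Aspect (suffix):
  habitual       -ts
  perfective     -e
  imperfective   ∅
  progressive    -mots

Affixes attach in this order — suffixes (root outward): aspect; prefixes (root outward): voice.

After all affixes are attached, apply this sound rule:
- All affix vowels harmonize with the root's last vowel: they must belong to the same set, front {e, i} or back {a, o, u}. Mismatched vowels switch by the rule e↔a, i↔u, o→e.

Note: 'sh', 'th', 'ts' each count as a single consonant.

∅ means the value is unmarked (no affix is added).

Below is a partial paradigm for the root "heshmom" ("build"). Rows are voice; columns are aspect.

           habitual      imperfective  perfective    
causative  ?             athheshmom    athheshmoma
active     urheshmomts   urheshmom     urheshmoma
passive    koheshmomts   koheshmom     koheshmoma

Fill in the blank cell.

Attach aspect habitual -ts → heshmomts.
Attach voice causative eth- → ethheshmomts.
Apply vowel harmony: ethheshmomts → athheshmomts.

athheshmomts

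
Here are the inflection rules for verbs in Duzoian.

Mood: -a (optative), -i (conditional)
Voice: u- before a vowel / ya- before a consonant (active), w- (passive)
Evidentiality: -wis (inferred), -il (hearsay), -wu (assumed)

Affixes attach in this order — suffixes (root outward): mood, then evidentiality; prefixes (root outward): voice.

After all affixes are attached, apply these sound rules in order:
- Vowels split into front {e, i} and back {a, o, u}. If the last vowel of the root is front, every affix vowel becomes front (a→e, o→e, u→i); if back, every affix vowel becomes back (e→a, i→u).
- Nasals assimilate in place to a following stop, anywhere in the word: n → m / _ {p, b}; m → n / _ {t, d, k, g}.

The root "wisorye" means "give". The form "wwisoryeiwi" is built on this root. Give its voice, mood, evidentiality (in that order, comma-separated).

Segment: w-wisorye-i-wu.
voice: w- → passive.
mood: -i → conditional.
evidentiality: -wu → assumed.

passive, conditional, assumed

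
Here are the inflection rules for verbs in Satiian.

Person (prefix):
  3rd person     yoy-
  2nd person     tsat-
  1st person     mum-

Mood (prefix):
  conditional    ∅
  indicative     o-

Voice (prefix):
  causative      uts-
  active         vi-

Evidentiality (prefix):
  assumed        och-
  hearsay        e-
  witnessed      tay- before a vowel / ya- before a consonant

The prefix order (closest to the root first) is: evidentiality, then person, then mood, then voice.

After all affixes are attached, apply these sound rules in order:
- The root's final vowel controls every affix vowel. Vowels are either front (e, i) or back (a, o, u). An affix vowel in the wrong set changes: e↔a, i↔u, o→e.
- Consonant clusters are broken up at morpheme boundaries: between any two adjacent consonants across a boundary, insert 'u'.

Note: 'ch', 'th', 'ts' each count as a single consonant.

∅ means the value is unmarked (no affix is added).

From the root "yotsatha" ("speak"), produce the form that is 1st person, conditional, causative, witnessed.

Attach evidentiality witnessed ya- (before consonant 'y') → yayotsatha.
Attach person 1st person mum- → mumyayotsatha.
mood = conditional: zero marking, form stays mumyayotsatha.
Attach voice causative uts- → utsmumyayotsatha.
Vowel harmony: no change.
Apply epenthesis: utsmumyayotsatha → utsumumuyayotsatha.

utsumumuyayotsatha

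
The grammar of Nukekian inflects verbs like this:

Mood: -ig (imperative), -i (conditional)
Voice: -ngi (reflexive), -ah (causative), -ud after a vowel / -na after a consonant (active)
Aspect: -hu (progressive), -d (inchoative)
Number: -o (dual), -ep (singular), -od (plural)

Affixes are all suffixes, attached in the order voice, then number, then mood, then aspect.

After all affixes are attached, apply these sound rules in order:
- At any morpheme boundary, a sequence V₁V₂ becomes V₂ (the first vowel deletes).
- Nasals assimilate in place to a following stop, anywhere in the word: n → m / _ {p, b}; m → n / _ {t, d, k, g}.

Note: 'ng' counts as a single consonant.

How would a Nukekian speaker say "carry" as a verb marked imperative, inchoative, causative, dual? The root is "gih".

Attach voice causative -ah → gihah.
Attach number dual -o → gihaho.
Attach mood imperative -ig → gihahoig.
Attach aspect inchoative -d → gihahoigd.
Apply vowel deletion: gihahoigd → gihahigd.
Nasal assimilation: no change.

gihahigd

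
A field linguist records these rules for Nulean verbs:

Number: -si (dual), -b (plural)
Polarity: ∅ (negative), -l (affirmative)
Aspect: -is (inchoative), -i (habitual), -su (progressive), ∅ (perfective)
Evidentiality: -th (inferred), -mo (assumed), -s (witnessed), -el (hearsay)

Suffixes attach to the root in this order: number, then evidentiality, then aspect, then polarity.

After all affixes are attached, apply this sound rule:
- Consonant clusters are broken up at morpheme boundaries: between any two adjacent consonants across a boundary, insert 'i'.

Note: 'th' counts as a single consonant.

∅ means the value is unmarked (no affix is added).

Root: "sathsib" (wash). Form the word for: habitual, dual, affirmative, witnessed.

Attach number dual -si → sathsibsi.
Attach evidentiality witnessed -s → sathsibsis.
Attach aspect habitual -i → sathsibsisi.
Attach polarity affirmative -l → sathsibsisil.
Apply epenthesis: sathsibsisil → sathsibisisil.

sathsibisisil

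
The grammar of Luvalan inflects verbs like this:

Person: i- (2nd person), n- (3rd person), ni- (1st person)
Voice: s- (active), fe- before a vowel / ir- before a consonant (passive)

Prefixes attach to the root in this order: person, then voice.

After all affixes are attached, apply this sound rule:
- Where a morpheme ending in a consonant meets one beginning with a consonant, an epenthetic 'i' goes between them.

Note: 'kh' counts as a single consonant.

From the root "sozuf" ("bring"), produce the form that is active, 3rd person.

sinisozuf

Attach person 3rd person n- → nsozuf.
Attach voice active s- → snsozuf.
Apply epenthesis: snsozuf → sinisozuf.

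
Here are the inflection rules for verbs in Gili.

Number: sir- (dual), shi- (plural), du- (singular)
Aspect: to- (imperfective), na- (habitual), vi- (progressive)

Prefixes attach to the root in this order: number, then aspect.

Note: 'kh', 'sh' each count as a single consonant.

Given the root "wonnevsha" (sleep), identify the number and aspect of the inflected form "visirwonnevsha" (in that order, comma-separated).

Segment: vi-sir-wonnevsha.
number: sir- → dual.
aspect: vi- → progressive.

dual, progressive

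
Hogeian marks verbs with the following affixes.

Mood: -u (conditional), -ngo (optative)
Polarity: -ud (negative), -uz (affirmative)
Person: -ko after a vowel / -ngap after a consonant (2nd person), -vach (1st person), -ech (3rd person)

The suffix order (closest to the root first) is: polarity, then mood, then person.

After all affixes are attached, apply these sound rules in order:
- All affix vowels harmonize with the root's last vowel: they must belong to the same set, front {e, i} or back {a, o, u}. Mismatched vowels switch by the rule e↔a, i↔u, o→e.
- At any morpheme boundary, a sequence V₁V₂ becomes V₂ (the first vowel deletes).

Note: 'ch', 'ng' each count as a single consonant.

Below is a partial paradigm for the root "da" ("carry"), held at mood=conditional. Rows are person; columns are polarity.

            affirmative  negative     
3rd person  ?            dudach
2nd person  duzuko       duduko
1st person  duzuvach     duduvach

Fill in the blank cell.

Attach polarity affirmative -uz → dauz.
Attach mood conditional -u → dauzu.
Attach person 3rd person -ech → dauzuech.
Apply vowel harmony: dauzuech → dauzuach.
Apply vowel deletion: dauzuach → duzach.

duzach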